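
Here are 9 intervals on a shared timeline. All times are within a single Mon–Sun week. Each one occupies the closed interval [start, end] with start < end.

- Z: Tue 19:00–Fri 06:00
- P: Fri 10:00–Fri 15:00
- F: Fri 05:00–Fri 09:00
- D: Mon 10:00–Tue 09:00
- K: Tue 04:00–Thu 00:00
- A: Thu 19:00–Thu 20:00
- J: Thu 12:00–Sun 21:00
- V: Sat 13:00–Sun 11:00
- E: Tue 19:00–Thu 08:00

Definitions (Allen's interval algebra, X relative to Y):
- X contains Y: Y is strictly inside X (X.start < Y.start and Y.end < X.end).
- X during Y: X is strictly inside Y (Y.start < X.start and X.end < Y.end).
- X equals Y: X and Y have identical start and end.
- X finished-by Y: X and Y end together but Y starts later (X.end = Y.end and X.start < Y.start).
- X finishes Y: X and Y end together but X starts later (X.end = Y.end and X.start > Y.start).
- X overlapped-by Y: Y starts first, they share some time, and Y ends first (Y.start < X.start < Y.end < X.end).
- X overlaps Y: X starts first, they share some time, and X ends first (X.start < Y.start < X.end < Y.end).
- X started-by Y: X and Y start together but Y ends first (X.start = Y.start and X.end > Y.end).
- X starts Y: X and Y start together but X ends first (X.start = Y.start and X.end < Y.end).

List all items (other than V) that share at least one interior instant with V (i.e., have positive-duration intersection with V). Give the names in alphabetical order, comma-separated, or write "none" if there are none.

Target V = [Sat 13:00, Sun 11:00].
A [Thu 19:00, Thu 20:00] → before → no.
D [Mon 10:00, Tue 09:00] → before → no.
E [Tue 19:00, Thu 08:00] → before → no.
F [Fri 05:00, Fri 09:00] → before → no.
J [Thu 12:00, Sun 21:00] → contains → yes.
K [Tue 04:00, Thu 00:00] → before → no.
P [Fri 10:00, Fri 15:00] → before → no.
Z [Tue 19:00, Fri 06:00] → before → no.
Result: J.

J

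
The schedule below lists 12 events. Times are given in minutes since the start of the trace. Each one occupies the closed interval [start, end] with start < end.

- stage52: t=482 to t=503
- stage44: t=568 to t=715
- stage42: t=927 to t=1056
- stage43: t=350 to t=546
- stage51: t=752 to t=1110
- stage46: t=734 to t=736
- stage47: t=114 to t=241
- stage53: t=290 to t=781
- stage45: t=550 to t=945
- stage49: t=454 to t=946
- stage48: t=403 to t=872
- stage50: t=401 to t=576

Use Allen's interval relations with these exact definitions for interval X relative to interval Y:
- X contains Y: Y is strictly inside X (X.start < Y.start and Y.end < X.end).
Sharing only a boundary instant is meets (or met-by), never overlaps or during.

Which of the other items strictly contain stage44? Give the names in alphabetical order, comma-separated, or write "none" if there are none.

Target stage44 = [t=568, t=715].
stage42 [t=927, t=1056] → after → no.
stage43 [t=350, t=546] → before → no.
stage45 [t=550, t=945] → contains → yes.
stage46 [t=734, t=736] → after → no.
stage47 [t=114, t=241] → before → no.
stage48 [t=403, t=872] → contains → yes.
stage49 [t=454, t=946] → contains → yes.
stage50 [t=401, t=576] → overlaps → no.
stage51 [t=752, t=1110] → after → no.
stage52 [t=482, t=503] → before → no.
stage53 [t=290, t=781] → contains → yes.
Result: stage45, stage48, stage49, stage53.

stage45, stage48, stage49, stage53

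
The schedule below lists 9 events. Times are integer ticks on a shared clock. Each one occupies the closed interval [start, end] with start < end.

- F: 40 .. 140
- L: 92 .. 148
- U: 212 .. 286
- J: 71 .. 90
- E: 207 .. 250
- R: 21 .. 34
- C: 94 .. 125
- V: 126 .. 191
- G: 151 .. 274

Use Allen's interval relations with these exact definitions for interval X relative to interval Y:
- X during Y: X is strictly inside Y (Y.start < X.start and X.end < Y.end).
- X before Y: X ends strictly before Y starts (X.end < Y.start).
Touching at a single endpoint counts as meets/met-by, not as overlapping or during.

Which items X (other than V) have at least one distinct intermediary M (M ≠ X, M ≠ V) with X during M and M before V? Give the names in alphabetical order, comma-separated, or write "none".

Target V = [126, 191].
Intermediaries M with M before V: C, J, R.
Via C — items with X during C: none.
Via J — items with X during J: none.
Via R — items with X during R: none.
Union: none.

none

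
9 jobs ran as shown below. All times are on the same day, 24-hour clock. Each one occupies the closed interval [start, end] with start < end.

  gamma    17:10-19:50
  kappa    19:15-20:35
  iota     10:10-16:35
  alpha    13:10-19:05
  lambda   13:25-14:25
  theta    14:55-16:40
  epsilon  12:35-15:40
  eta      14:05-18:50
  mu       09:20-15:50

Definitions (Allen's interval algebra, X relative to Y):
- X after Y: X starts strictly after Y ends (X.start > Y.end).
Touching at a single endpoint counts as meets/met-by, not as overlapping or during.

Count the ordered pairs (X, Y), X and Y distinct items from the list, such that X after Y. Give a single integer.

Checking all 72 ordered pairs for relation 'after'; matching pairs in alphabetical order:
(gamma, epsilon): gamma after epsilon ✓
(gamma, iota): gamma after iota ✓
(gamma, lambda): gamma after lambda ✓
(gamma, mu): gamma after mu ✓
(gamma, theta): gamma after theta ✓
(kappa, alpha): kappa after alpha ✓
(kappa, epsilon): kappa after epsilon ✓
(kappa, eta): kappa after eta ✓
(kappa, iota): kappa after iota ✓
(kappa, lambda): kappa after lambda ✓
(kappa, mu): kappa after mu ✓
(kappa, theta): kappa after theta ✓
(theta, lambda): theta after lambda ✓
Count: 13.

13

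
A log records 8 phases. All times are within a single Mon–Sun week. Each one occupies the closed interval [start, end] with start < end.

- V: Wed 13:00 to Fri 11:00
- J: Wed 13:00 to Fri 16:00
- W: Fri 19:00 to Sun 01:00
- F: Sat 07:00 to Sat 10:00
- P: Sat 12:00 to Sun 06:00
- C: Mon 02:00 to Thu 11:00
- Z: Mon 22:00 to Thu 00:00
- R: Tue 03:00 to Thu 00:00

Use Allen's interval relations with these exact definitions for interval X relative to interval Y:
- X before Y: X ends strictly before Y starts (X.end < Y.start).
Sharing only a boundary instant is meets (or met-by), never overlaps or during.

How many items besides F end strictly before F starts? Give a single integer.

Target F = [Sat 07:00, Sat 10:00].
C [Mon 02:00, Thu 11:00] → before → counts.
J [Wed 13:00, Fri 16:00] → before → counts.
P [Sat 12:00, Sun 06:00] → after → no.
R [Tue 03:00, Thu 00:00] → before → counts.
V [Wed 13:00, Fri 11:00] → before → counts.
W [Fri 19:00, Sun 01:00] → contains → no.
Z [Mon 22:00, Thu 00:00] → before → counts.
Total: 5.

5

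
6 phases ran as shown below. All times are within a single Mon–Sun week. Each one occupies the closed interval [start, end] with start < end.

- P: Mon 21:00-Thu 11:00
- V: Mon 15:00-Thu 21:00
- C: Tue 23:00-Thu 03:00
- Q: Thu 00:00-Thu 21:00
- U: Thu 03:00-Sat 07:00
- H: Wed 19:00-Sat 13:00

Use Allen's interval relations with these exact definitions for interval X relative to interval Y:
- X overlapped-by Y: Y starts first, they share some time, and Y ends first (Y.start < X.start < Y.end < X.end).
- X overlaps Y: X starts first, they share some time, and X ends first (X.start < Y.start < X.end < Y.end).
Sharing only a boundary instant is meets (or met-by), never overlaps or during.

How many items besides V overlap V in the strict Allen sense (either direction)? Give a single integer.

2

Target V = [Mon 15:00, Thu 21:00].
C [Tue 23:00, Thu 03:00] → during → no.
H [Wed 19:00, Sat 13:00] → overlapped-by → counts.
P [Mon 21:00, Thu 11:00] → during → no.
Q [Thu 00:00, Thu 21:00] → finishes → no.
U [Thu 03:00, Sat 07:00] → overlapped-by → counts.
Total: 2.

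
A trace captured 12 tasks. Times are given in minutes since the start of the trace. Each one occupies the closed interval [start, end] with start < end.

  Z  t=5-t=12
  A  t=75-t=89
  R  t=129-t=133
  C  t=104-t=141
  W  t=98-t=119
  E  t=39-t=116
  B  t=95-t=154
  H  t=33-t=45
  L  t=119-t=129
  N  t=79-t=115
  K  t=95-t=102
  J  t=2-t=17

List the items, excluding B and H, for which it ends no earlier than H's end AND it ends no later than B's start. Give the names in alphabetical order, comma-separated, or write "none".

Conditions: its end is no earlier than H's end (X.end >= t=45) AND its end is no later than B's start (X.end <= t=95).
A: end t=89 >= t=45? ✓; end t=89 <= t=95? ✓ → yes.
C: end t=141 >= t=45? ✓; end t=141 <= t=95? ✗ → no.
E: end t=116 >= t=45? ✓; end t=116 <= t=95? ✗ → no.
J: end t=17 >= t=45? ✗; end t=17 <= t=95? ✓ → no.
K: end t=102 >= t=45? ✓; end t=102 <= t=95? ✗ → no.
L: end t=129 >= t=45? ✓; end t=129 <= t=95? ✗ → no.
N: end t=115 >= t=45? ✓; end t=115 <= t=95? ✗ → no.
R: end t=133 >= t=45? ✓; end t=133 <= t=95? ✗ → no.
W: end t=119 >= t=45? ✓; end t=119 <= t=95? ✗ → no.
Z: end t=12 >= t=45? ✗; end t=12 <= t=95? ✓ → no.
Result: A.

A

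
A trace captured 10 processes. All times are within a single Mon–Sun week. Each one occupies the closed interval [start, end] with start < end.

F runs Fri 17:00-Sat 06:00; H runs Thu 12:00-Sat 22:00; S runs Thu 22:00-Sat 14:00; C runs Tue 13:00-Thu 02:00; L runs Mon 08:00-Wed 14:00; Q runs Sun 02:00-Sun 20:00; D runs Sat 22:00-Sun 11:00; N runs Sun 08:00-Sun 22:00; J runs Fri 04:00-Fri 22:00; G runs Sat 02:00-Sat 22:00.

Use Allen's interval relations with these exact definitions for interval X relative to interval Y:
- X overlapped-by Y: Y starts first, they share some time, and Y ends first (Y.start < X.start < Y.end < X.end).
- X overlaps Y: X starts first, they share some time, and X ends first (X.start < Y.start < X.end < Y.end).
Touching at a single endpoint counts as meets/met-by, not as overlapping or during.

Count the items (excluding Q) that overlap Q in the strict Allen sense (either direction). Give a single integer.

2

Target Q = [Sun 02:00, Sun 20:00].
C [Tue 13:00, Thu 02:00] → before → no.
D [Sat 22:00, Sun 11:00] → overlaps → counts.
F [Fri 17:00, Sat 06:00] → before → no.
G [Sat 02:00, Sat 22:00] → before → no.
H [Thu 12:00, Sat 22:00] → before → no.
J [Fri 04:00, Fri 22:00] → before → no.
L [Mon 08:00, Wed 14:00] → before → no.
N [Sun 08:00, Sun 22:00] → overlapped-by → counts.
S [Thu 22:00, Sat 14:00] → before → no.
Total: 2.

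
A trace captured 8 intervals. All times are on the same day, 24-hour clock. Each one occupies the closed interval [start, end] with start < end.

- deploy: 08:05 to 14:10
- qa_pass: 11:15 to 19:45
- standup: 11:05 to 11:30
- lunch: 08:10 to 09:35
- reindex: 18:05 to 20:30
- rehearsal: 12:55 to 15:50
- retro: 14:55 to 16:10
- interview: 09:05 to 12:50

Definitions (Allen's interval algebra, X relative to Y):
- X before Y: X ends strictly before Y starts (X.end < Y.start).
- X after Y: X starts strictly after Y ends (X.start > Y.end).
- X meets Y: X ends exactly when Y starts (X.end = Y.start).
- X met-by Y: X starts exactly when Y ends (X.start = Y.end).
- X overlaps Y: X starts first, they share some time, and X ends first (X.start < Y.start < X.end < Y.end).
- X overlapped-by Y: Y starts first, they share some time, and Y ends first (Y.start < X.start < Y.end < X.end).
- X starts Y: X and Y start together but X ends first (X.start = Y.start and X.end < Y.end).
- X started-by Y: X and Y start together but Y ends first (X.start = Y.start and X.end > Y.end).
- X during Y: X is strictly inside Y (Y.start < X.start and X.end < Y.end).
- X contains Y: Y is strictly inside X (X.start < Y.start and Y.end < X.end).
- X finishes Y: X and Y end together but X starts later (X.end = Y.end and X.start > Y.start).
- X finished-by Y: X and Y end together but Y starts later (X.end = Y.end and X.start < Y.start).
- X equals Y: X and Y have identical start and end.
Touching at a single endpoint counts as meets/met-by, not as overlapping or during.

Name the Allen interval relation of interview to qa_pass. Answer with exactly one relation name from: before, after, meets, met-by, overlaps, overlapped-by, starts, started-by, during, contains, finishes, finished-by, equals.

overlaps

interview = [09:05, 12:50]; qa_pass = [11:15, 19:45].
Compare endpoints: interview.start < qa_pass.start, interview.start < qa_pass.end, interview.end > qa_pass.start, interview.end < qa_pass.end.
That pattern is 'overlaps'.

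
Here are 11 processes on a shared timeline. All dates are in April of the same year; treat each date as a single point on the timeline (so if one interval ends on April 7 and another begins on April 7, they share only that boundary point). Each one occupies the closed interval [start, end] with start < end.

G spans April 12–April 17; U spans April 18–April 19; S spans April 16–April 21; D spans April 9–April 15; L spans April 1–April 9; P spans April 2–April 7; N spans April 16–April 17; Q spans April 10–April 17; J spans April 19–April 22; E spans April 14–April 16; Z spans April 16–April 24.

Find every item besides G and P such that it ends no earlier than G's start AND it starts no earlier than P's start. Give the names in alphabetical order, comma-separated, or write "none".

Conditions: its end is no earlier than G's start (X.end >= April 12) AND its start is no earlier than P's start (X.start >= April 2).
D: end April 15 >= April 12? ✓; start April 9 >= April 2? ✓ → yes.
E: end April 16 >= April 12? ✓; start April 14 >= April 2? ✓ → yes.
J: end April 22 >= April 12? ✓; start April 19 >= April 2? ✓ → yes.
L: end April 9 >= April 12? ✗; start April 1 >= April 2? ✗ → no.
N: end April 17 >= April 12? ✓; start April 16 >= April 2? ✓ → yes.
Q: end April 17 >= April 12? ✓; start April 10 >= April 2? ✓ → yes.
S: end April 21 >= April 12? ✓; start April 16 >= April 2? ✓ → yes.
U: end April 19 >= April 12? ✓; start April 18 >= April 2? ✓ → yes.
Z: end April 24 >= April 12? ✓; start April 16 >= April 2? ✓ → yes.
Result: D, E, J, N, Q, S, U, Z.

D, E, J, N, Q, S, U, Z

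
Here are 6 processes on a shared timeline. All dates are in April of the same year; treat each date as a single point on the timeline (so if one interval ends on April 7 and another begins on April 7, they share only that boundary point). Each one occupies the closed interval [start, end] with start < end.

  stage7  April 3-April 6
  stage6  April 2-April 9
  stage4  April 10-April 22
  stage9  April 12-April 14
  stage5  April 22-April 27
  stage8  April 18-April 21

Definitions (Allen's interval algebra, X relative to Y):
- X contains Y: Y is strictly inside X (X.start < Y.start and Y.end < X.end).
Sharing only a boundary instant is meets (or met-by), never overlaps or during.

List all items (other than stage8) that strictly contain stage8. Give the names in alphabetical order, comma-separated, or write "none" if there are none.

stage4

Target stage8 = [April 18, April 21].
stage4 [April 10, April 22] → contains → yes.
stage5 [April 22, April 27] → after → no.
stage6 [April 2, April 9] → before → no.
stage7 [April 3, April 6] → before → no.
stage9 [April 12, April 14] → before → no.
Result: stage4.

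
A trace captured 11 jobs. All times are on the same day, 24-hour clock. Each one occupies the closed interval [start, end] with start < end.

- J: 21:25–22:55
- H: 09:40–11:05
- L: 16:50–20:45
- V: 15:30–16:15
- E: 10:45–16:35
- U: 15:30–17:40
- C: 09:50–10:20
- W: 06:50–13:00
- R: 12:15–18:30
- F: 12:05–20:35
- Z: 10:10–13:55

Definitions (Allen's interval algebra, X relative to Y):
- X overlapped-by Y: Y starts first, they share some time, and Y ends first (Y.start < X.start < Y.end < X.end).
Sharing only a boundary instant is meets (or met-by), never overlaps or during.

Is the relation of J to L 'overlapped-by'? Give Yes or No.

No

J = [21:25, 22:55], L = [16:50, 20:45].
Actual relation of J to L: after.
Asked whether 'overlapped-by' holds → No.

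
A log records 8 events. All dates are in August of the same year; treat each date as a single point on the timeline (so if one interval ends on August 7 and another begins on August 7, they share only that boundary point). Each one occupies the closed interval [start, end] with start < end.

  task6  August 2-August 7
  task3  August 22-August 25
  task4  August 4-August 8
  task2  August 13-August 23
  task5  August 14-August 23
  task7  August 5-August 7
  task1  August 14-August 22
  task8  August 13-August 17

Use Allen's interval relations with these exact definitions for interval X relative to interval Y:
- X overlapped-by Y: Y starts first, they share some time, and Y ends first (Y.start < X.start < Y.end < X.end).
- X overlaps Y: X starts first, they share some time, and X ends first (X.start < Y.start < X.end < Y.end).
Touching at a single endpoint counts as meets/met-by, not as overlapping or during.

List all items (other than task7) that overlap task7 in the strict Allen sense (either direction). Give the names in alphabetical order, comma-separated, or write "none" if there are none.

none

Target task7 = [August 5, August 7].
task1 [August 14, August 22] → after → no.
task2 [August 13, August 23] → after → no.
task3 [August 22, August 25] → after → no.
task4 [August 4, August 8] → contains → no.
task5 [August 14, August 23] → after → no.
task6 [August 2, August 7] → finished-by → no.
task8 [August 13, August 17] → after → no.
Result: none.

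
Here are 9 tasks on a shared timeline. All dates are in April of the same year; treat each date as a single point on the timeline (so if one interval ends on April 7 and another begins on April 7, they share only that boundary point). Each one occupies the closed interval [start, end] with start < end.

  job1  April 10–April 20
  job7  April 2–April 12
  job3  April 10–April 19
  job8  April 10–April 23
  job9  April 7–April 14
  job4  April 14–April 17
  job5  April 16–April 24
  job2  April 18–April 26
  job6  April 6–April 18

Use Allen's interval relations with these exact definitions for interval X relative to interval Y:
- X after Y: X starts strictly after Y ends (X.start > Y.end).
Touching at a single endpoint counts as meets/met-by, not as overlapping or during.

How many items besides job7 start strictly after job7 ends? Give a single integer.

3

Target job7 = [April 2, April 12].
job1 [April 10, April 20] → overlapped-by → no.
job2 [April 18, April 26] → after → counts.
job3 [April 10, April 19] → overlapped-by → no.
job4 [April 14, April 17] → after → counts.
job5 [April 16, April 24] → after → counts.
job6 [April 6, April 18] → overlapped-by → no.
job8 [April 10, April 23] → overlapped-by → no.
job9 [April 7, April 14] → overlapped-by → no.
Total: 3.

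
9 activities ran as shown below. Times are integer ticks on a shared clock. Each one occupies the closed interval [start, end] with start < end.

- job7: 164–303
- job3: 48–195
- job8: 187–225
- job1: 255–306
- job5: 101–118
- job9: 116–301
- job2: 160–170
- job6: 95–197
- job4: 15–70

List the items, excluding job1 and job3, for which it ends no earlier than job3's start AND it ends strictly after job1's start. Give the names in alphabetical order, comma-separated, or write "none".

Conditions: its end is no earlier than job3's start (X.end >= 48) AND its end is strictly after job1's start (X.end > 255).
job2: end 170 >= 48? ✓; end 170 > 255? ✗ → no.
job4: end 70 >= 48? ✓; end 70 > 255? ✗ → no.
job5: end 118 >= 48? ✓; end 118 > 255? ✗ → no.
job6: end 197 >= 48? ✓; end 197 > 255? ✗ → no.
job7: end 303 >= 48? ✓; end 303 > 255? ✓ → yes.
job8: end 225 >= 48? ✓; end 225 > 255? ✗ → no.
job9: end 301 >= 48? ✓; end 301 > 255? ✓ → yes.
Result: job7, job9.

job7, job9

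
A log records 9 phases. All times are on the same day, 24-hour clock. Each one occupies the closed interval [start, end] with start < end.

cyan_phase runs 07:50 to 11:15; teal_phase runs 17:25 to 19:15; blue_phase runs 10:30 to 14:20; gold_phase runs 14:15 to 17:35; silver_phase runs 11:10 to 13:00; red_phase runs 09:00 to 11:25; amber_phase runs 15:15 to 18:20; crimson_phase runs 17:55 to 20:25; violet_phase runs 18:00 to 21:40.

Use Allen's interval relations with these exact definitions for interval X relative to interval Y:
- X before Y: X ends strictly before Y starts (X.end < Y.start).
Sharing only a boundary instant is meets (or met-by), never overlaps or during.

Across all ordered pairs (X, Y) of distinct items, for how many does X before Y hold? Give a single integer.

21

Checking all 72 ordered pairs for relation 'before'; matching pairs in alphabetical order:
(blue_phase, amber_phase): blue_phase before amber_phase ✓
(blue_phase, crimson_phase): blue_phase before crimson_phase ✓
(blue_phase, teal_phase): blue_phase before teal_phase ✓
(blue_phase, violet_phase): blue_phase before violet_phase ✓
(cyan_phase, amber_phase): cyan_phase before amber_phase ✓
(cyan_phase, crimson_phase): cyan_phase before crimson_phase ✓
(cyan_phase, gold_phase): cyan_phase before gold_phase ✓
(cyan_phase, teal_phase): cyan_phase before teal_phase ✓
(cyan_phase, violet_phase): cyan_phase before violet_phase ✓
(gold_phase, crimson_phase): gold_phase before crimson_phase ✓
(gold_phase, violet_phase): gold_phase before violet_phase ✓
(red_phase, amber_phase): red_phase before amber_phase ✓
(red_phase, crimson_phase): red_phase before crimson_phase ✓
(red_phase, gold_phase): red_phase before gold_phase ✓
(red_phase, teal_phase): red_phase before teal_phase ✓
(red_phase, violet_phase): red_phase before violet_phase ✓
(silver_phase, amber_phase): silver_phase before amber_phase ✓
(silver_phase, crimson_phase): silver_phase before crimson_phase ✓
(silver_phase, gold_phase): silver_phase before gold_phase ✓
(silver_phase, teal_phase): silver_phase before teal_phase ✓
(silver_phase, violet_phase): silver_phase before violet_phase ✓
Count: 21.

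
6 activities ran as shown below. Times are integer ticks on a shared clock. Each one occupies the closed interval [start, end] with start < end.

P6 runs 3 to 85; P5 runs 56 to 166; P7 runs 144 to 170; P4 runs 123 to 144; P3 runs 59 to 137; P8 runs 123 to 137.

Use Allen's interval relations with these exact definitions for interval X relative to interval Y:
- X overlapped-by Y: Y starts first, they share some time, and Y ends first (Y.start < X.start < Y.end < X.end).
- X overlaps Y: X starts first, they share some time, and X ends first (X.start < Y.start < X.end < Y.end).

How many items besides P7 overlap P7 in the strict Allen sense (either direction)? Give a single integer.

1

Target P7 = [144, 170].
P3 [59, 137] → before → no.
P4 [123, 144] → meets → no.
P5 [56, 166] → overlaps → counts.
P6 [3, 85] → before → no.
P8 [123, 137] → before → no.
Total: 1.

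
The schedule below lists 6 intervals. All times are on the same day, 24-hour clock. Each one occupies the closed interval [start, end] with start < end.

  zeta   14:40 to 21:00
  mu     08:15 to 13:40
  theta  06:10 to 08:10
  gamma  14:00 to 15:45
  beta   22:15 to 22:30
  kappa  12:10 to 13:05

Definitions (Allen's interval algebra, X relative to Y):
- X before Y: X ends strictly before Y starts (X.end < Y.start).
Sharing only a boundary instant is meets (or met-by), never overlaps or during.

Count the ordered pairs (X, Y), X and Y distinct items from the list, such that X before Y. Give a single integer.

Checking all 30 ordered pairs for relation 'before'; matching pairs in alphabetical order:
(gamma, beta): gamma before beta ✓
(kappa, beta): kappa before beta ✓
(kappa, gamma): kappa before gamma ✓
(kappa, zeta): kappa before zeta ✓
(mu, beta): mu before beta ✓
(mu, gamma): mu before gamma ✓
(mu, zeta): mu before zeta ✓
(theta, beta): theta before beta ✓
(theta, gamma): theta before gamma ✓
(theta, kappa): theta before kappa ✓
(theta, mu): theta before mu ✓
(theta, zeta): theta before zeta ✓
(zeta, beta): zeta before beta ✓
Count: 13.

13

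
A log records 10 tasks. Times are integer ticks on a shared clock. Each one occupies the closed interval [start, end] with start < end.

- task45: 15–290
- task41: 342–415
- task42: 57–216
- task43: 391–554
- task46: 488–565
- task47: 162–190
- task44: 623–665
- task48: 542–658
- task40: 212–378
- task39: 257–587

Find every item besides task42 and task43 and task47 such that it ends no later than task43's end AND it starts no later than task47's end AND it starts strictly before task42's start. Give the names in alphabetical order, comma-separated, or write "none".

task45

Conditions: its end is no later than task43's end (X.end <= 554) AND its start is no later than task47's end (X.start <= 190) AND its start is strictly before task42's start (X.start < 57).
task39: end 587 <= 554? ✗; start 257 <= 190? ✗; start 257 < 57? ✗ → no.
task40: end 378 <= 554? ✓; start 212 <= 190? ✗; start 212 < 57? ✗ → no.
task41: end 415 <= 554? ✓; start 342 <= 190? ✗; start 342 < 57? ✗ → no.
task44: end 665 <= 554? ✗; start 623 <= 190? ✗; start 623 < 57? ✗ → no.
task45: end 290 <= 554? ✓; start 15 <= 190? ✓; start 15 < 57? ✓ → yes.
task46: end 565 <= 554? ✗; start 488 <= 190? ✗; start 488 < 57? ✗ → no.
task48: end 658 <= 554? ✗; start 542 <= 190? ✗; start 542 < 57? ✗ → no.
Result: task45.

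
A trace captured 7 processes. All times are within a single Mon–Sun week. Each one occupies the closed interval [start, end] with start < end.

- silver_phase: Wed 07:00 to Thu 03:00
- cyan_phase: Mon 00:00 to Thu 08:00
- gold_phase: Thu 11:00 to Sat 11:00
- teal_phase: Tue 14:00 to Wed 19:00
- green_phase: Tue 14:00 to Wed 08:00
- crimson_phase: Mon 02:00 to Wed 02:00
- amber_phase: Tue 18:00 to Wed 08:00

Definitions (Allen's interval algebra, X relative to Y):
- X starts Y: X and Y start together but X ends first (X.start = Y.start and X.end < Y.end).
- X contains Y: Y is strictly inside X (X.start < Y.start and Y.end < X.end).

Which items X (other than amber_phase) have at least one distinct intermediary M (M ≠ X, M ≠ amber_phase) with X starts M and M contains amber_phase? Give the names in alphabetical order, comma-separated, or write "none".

green_phase

Target amber_phase = [Tue 18:00, Wed 08:00].
Intermediaries M with M contains amber_phase: cyan_phase, teal_phase.
Via cyan_phase — items with X starts cyan_phase: none.
Via teal_phase — items with X starts teal_phase: green_phase.
Union: green_phase.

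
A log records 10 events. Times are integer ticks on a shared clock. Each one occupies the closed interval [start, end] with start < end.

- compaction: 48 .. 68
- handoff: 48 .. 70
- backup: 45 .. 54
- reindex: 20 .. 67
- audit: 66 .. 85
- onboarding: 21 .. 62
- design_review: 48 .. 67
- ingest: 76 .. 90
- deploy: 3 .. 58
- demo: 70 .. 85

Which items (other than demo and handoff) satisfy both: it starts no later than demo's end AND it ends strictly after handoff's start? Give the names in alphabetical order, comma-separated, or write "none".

Conditions: its start is no later than demo's end (X.start <= 85) AND its end is strictly after handoff's start (X.end > 48).
audit: start 66 <= 85? ✓; end 85 > 48? ✓ → yes.
backup: start 45 <= 85? ✓; end 54 > 48? ✓ → yes.
compaction: start 48 <= 85? ✓; end 68 > 48? ✓ → yes.
deploy: start 3 <= 85? ✓; end 58 > 48? ✓ → yes.
design_review: start 48 <= 85? ✓; end 67 > 48? ✓ → yes.
ingest: start 76 <= 85? ✓; end 90 > 48? ✓ → yes.
onboarding: start 21 <= 85? ✓; end 62 > 48? ✓ → yes.
reindex: start 20 <= 85? ✓; end 67 > 48? ✓ → yes.
Result: audit, backup, compaction, deploy, design_review, ingest, onboarding, reindex.

audit, backup, compaction, deploy, design_review, ingest, onboarding, reindex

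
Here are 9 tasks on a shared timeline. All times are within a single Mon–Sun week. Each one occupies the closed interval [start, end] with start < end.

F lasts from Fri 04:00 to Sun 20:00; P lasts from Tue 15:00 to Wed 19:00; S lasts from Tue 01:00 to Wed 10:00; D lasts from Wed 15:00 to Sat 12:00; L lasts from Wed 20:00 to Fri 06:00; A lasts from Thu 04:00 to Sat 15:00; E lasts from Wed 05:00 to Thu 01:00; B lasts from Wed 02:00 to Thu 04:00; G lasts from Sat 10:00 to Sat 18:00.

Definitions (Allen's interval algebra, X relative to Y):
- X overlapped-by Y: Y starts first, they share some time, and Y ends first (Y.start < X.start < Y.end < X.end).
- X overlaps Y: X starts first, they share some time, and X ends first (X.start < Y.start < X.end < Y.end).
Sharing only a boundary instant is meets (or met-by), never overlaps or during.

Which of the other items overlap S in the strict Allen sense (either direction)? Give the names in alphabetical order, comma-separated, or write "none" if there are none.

Target S = [Tue 01:00, Wed 10:00].
A [Thu 04:00, Sat 15:00] → after → no.
B [Wed 02:00, Thu 04:00] → overlapped-by → yes.
D [Wed 15:00, Sat 12:00] → after → no.
E [Wed 05:00, Thu 01:00] → overlapped-by → yes.
F [Fri 04:00, Sun 20:00] → after → no.
G [Sat 10:00, Sat 18:00] → after → no.
L [Wed 20:00, Fri 06:00] → after → no.
P [Tue 15:00, Wed 19:00] → overlapped-by → yes.
Result: B, E, P.

B, E, P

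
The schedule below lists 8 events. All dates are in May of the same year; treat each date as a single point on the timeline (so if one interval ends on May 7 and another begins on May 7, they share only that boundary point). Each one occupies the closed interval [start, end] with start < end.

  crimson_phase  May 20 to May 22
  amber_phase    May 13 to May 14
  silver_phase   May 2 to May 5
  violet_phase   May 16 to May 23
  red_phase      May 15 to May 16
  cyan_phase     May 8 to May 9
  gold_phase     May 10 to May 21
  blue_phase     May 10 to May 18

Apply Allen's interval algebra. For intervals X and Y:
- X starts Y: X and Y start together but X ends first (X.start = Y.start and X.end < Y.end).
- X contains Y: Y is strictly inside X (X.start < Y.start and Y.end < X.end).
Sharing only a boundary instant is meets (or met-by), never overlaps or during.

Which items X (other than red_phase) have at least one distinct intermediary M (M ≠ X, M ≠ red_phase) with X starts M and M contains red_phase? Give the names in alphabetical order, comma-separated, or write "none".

Target red_phase = [May 15, May 16].
Intermediaries M with M contains red_phase: blue_phase, gold_phase.
Via blue_phase — items with X starts blue_phase: none.
Via gold_phase — items with X starts gold_phase: blue_phase.
Union: blue_phase.

blue_phase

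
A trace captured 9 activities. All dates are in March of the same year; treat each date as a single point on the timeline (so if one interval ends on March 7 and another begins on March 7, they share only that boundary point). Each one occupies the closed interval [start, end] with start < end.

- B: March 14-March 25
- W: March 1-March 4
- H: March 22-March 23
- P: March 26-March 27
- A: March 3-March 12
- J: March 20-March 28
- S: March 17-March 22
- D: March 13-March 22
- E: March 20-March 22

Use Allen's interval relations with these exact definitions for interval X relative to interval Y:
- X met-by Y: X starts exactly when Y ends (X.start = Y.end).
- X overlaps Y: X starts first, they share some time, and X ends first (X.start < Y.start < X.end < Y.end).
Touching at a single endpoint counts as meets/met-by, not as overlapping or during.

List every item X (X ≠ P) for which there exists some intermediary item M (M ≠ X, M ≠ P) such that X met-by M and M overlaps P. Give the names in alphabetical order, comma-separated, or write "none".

none

Target P = [March 26, March 27].
Intermediaries M with M overlaps P: none.
Union: none.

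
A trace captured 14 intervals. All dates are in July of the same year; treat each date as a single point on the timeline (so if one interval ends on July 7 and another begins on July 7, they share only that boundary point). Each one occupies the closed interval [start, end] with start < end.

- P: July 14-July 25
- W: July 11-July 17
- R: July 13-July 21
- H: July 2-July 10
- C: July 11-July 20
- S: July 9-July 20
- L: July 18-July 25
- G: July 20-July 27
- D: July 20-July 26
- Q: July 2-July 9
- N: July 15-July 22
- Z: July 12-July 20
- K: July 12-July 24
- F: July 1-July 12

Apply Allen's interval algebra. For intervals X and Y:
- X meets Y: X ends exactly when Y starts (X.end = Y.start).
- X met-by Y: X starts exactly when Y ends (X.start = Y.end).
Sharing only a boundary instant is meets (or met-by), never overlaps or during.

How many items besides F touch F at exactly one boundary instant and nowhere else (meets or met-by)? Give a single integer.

2

Target F = [July 1, July 12].
C [July 11, July 20] → overlapped-by → no.
D [July 20, July 26] → after → no.
G [July 20, July 27] → after → no.
H [July 2, July 10] → during → no.
K [July 12, July 24] → met-by → counts.
L [July 18, July 25] → after → no.
N [July 15, July 22] → after → no.
P [July 14, July 25] → after → no.
Q [July 2, July 9] → during → no.
R [July 13, July 21] → after → no.
S [July 9, July 20] → overlapped-by → no.
W [July 11, July 17] → overlapped-by → no.
Z [July 12, July 20] → met-by → counts.
Total: 2.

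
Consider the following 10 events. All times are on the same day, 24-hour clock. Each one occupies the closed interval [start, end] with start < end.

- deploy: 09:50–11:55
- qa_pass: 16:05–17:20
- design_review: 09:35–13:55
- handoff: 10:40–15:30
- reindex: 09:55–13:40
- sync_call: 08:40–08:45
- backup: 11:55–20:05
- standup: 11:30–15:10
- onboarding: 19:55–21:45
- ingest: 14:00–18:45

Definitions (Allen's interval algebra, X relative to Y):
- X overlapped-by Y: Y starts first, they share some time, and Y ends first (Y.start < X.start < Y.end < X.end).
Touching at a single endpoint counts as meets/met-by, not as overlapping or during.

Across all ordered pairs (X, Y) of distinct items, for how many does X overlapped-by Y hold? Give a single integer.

Checking all 90 ordered pairs for relation 'overlapped-by'; matching pairs in alphabetical order:
(backup, design_review): backup overlapped-by design_review ✓
(backup, handoff): backup overlapped-by handoff ✓
(backup, reindex): backup overlapped-by reindex ✓
(backup, standup): backup overlapped-by standup ✓
(handoff, deploy): handoff overlapped-by deploy ✓
(handoff, design_review): handoff overlapped-by design_review ✓
(handoff, reindex): handoff overlapped-by reindex ✓
(ingest, handoff): ingest overlapped-by handoff ✓
(ingest, standup): ingest overlapped-by standup ✓
(onboarding, backup): onboarding overlapped-by backup ✓
(reindex, deploy): reindex overlapped-by deploy ✓
(standup, deploy): standup overlapped-by deploy ✓
(standup, design_review): standup overlapped-by design_review ✓
(standup, reindex): standup overlapped-by reindex ✓
Count: 14.

14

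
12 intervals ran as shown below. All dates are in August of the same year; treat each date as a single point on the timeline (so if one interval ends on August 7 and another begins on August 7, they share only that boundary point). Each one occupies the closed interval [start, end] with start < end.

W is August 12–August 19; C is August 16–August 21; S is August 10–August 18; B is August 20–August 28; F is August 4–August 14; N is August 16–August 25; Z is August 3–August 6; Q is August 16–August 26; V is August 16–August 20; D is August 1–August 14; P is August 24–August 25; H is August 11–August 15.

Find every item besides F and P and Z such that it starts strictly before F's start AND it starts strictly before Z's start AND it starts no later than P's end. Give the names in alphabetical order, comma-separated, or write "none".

D

Conditions: its start is strictly before F's start (X.start < August 4) AND its start is strictly before Z's start (X.start < August 3) AND its start is no later than P's end (X.start <= August 25).
B: start August 20 < August 4? ✗; start August 20 < August 3? ✗; start August 20 <= August 25? ✓ → no.
C: start August 16 < August 4? ✗; start August 16 < August 3? ✗; start August 16 <= August 25? ✓ → no.
D: start August 1 < August 4? ✓; start August 1 < August 3? ✓; start August 1 <= August 25? ✓ → yes.
H: start August 11 < August 4? ✗; start August 11 < August 3? ✗; start August 11 <= August 25? ✓ → no.
N: start August 16 < August 4? ✗; start August 16 < August 3? ✗; start August 16 <= August 25? ✓ → no.
Q: start August 16 < August 4? ✗; start August 16 < August 3? ✗; start August 16 <= August 25? ✓ → no.
S: start August 10 < August 4? ✗; start August 10 < August 3? ✗; start August 10 <= August 25? ✓ → no.
V: start August 16 < August 4? ✗; start August 16 < August 3? ✗; start August 16 <= August 25? ✓ → no.
W: start August 12 < August 4? ✗; start August 12 < August 3? ✗; start August 12 <= August 25? ✓ → no.
Result: D.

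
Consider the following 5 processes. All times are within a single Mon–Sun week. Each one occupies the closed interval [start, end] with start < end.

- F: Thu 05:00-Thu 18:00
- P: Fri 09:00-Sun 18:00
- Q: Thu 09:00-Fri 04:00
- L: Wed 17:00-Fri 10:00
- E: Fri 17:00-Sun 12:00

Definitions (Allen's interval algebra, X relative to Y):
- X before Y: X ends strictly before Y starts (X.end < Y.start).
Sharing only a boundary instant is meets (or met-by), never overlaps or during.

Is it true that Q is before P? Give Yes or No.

Q = [Thu 09:00, Fri 04:00], P = [Fri 09:00, Sun 18:00].
Actual relation of Q to P: before.
Asked whether 'before' holds → Yes.

Yes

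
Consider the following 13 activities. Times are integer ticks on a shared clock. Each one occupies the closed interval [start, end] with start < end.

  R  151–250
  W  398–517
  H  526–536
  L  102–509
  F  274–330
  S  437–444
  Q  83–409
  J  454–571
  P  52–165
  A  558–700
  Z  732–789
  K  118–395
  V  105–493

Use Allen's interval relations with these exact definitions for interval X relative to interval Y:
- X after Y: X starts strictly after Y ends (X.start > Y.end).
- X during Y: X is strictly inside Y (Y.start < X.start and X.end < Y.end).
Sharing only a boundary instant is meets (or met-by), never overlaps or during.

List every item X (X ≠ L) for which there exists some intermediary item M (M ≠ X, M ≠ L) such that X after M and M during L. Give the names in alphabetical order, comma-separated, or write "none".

A, F, H, J, S, W, Z

Target L = [102, 509].
Intermediaries M with M during L: F, K, R, S, V.
Via F — items with X after F: A, H, J, S, W, Z.
Via K — items with X after K: A, H, J, S, W, Z.
Via R — items with X after R: A, F, H, J, S, W, Z.
Via S — items with X after S: A, H, J, Z.
Via V — items with X after V: A, H, Z.
Union: A, F, H, J, S, W, Z.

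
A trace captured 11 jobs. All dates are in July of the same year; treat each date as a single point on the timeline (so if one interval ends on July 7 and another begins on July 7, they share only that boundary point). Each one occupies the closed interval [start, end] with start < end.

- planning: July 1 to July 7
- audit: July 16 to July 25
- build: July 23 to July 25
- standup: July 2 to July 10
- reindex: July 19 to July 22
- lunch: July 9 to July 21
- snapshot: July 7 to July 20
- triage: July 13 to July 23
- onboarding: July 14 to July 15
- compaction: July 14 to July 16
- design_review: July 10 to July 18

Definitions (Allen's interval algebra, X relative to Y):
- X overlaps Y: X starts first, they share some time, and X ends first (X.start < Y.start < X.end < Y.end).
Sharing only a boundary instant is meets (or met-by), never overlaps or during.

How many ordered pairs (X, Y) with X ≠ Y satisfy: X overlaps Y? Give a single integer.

13

Checking all 110 ordered pairs for relation 'overlaps'; matching pairs in alphabetical order:
(design_review, audit): design_review overlaps audit ✓
(design_review, triage): design_review overlaps triage ✓
(lunch, audit): lunch overlaps audit ✓
(lunch, reindex): lunch overlaps reindex ✓
(lunch, triage): lunch overlaps triage ✓
(planning, standup): planning overlaps standup ✓
(snapshot, audit): snapshot overlaps audit ✓
(snapshot, lunch): snapshot overlaps lunch ✓
(snapshot, reindex): snapshot overlaps reindex ✓
(snapshot, triage): snapshot overlaps triage ✓
(standup, lunch): standup overlaps lunch ✓
(standup, snapshot): standup overlaps snapshot ✓
(triage, audit): triage overlaps audit ✓
Count: 13.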